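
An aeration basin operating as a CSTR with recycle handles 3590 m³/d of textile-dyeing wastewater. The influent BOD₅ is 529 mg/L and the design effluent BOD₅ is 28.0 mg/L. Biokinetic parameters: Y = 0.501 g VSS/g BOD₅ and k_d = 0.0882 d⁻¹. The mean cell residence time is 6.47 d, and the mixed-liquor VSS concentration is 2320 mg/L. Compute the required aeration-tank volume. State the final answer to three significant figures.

V ≈ 1600 m³

Rearranging the biomass balance for a CMAS with decay, V = Y·Q·ΔS·θ_c / [X·(1+k_d θ_c)] = 0.501 × 3590 × (529 − 28.0) × 6.47 / [2320 × (1 + 0.0882 × 6.47)] = 5.83×10^6 / 3644 = 1600 m³.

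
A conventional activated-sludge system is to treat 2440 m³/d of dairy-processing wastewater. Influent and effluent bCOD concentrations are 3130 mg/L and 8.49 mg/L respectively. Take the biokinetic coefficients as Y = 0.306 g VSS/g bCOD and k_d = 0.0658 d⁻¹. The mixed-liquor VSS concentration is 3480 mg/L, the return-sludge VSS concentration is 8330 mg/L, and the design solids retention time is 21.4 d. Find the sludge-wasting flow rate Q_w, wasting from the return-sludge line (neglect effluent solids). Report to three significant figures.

Q_w ≈ 116 m³/d

Steady-state biomass mass balance: V·X·(1 + k_d·θ_c) = Y·Q·(S₀ − S)·θ_c, so V = 0.306 × 2440 × (3130 − 8.49) × 21.4 / [3480 × (1 + 0.0658 × 21.4)] = 4.99×10^7 / 8380 = 5952 m³.
Q_w = (V·X)/(θ_c X_r) = 5952 × 3480 / (21.4 × 8330) = 116.2 m³/d.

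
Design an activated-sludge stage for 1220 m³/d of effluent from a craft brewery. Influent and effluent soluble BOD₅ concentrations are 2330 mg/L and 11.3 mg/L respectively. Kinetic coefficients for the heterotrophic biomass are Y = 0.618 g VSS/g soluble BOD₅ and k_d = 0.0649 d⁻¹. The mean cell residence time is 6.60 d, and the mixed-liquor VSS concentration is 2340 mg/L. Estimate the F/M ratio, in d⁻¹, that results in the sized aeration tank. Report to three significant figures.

F/M ≈ 0.352 d⁻¹

Rearranging the biomass balance for a CMAS with decay, V = Y·Q·ΔS·θ_c / [X·(1+k_d θ_c)] = 0.618 × 1220 × (2330 − 11.3) × 6.60 / [2340 × (1 + 0.0649 × 6.60)] = 1.15×10^7 / 3342 = 3452 m³.
F/M = applied load / biomass = Q·S₀/(V·X) = 1220 × 2330 / (3452 × 2340) = 0.3519 d⁻¹.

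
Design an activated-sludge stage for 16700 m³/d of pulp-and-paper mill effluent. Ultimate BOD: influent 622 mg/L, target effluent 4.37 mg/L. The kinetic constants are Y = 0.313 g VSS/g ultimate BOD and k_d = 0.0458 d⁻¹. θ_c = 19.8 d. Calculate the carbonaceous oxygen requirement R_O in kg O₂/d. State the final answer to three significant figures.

R_O ≈ 7910 kg O₂/d

Y_obs = Y / (1 + k_d θ_c) = 0.313 / (1 + 0.0458 × 19.8) = 0.313 / 1.907 = 0.1641.
Q·(S₀ − S) = 16700 × (622 − 4.37) × 10⁻³ = 10314 kg/d removed.
Biomass synthesised: P_X = Y_obs × 10314 = 1693 kg VSS/d.
R_O = Q·ΔS − 1.42 P_X = 10314 − 2404 = 7910 kg O₂/d.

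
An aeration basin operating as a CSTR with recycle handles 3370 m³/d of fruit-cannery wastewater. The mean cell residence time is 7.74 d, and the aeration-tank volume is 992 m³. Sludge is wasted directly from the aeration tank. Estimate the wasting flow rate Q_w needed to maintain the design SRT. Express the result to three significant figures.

Q_w ≈ 128 m³/d

For wasting at MLVSS concentration, Q_w = V/θ_c = 992.0/7.74 = 128.2 m³/d.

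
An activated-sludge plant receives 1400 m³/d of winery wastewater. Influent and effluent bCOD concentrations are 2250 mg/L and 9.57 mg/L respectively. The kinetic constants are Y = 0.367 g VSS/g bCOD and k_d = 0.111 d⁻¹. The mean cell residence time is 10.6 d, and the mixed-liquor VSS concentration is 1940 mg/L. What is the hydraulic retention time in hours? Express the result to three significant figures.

Rearranging the biomass balance for a CMAS with decay, V = Y·Q·ΔS·θ_c / [X·(1+k_d θ_c)] = 0.367 × 1400 × (2250 − 9.57) × 10.6 / [1940 × (1 + 0.111 × 10.6)] = 1.22×10^7 / 4223 = 2890 m³.
HRT = V/Q = 2890 m³ / 1400 m³·d⁻¹ = 2.064 d × 24 = 49.54 h.

τ ≈ 49.5 h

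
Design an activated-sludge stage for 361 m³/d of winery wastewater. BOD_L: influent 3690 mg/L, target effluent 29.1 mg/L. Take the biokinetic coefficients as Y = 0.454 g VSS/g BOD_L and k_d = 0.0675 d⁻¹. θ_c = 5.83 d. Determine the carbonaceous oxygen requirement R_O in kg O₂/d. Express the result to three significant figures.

Y_obs = Y / (1 + k_d θ_c) = 0.454 / (1 + 0.0675 × 5.83) = 0.454 / 1.394 = 0.3258.
Mass of BOD_L removed per day: Q(S₀ − S) = 361 × 3661 g/m³ = 1322 kg/d.
Biomass synthesised: P_X = Y_obs × 1322 = 430.6 kg VSS/d.
R_O = Q·(S₀ − S) − 1.42·P_X = 1322 − 1.42 × 430.6 = 710.2 kg O₂/d.

R_O ≈ 710 kg O₂/d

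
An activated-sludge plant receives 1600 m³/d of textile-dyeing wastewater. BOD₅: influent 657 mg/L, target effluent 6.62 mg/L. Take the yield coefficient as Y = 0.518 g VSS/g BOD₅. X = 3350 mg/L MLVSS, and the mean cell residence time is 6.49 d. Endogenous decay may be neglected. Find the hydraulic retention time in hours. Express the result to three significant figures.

τ ≈ 15.7 h

V·X = Y·Q·ΔS·θ_c gives V = 0.518 × 1600 × (657 − 6.62) × 6.49 / 3350 = 1044 m³.
HRT = V/Q = 1044 m³ / 1600 m³·d⁻¹ = 0.6527 d × 24 = 15.66 h.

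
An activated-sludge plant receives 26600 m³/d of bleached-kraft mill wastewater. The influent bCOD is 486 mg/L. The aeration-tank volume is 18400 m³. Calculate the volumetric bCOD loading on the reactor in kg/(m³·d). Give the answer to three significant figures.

Volumetric loading L_v = Q·S₀ / V = 26600 × 486 g/m³ / 18400 m³ = 702.6 g/(m³·d) = 0.7026 kg bCOD/(m³·d).

L_v ≈ 0.703 kg bCOD/(m³·d)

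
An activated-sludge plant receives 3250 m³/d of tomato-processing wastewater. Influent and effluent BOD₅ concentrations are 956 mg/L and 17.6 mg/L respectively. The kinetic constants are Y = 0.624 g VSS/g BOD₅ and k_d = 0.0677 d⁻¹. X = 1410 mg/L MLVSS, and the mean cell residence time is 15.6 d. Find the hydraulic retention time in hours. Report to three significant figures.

Steady-state biomass mass balance: V·X·(1 + k_d·θ_c) = Y·Q·(S₀ − S)·θ_c, so V = 0.624 × 3250 × (956 − 17.6) × 15.6 / [1410 × (1 + 0.0677 × 15.6)] = 2.97×10^7 / 2899 = 10240 m³.
HRT = V/Q = 10240 m³ / 3250 m³·d⁻¹ = 3.151 d × 24 = 75.62 h.

τ ≈ 75.6 h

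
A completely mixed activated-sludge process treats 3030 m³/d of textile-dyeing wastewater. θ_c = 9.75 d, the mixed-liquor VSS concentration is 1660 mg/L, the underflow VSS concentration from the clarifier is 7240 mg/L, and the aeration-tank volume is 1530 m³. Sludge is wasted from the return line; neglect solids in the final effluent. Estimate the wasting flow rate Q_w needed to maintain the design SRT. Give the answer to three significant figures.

Q_w ≈ 36.0 m³/d

Wasting from the return line (neglecting effluent solids): Q_w = V·X / (θ_c·X_r) = 1530 × 1660 / (9.75 × 7240) = 35.98 m³/d.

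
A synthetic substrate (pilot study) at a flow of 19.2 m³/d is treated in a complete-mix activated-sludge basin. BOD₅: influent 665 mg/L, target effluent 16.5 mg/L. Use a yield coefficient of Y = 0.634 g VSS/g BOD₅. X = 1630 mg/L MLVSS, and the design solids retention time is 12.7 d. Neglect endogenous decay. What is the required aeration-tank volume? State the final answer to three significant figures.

V ≈ 61.5 m³

With k_d = 0 the design equation reduces to V = Y Q (S₀−S) θ_c / X = 0.634 × 19.2 × (665 − 16.5) × 12.7 / 1630 = 61.51 m³.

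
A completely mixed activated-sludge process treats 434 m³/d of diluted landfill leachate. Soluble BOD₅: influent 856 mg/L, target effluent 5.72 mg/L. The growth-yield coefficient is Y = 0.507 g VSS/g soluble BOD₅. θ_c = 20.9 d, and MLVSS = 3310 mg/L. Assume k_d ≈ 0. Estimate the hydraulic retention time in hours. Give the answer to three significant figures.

Biomass mass balance (decay neglected): V·X = Y·Q·(S₀ − S)·θ_c, so V = 0.507 × 434 × (856 − 5.72) × 20.9 / 3310 = 1181 m³.
τ = V/Q = 1181/434 = 2.722 d, or 65.33 h.

τ ≈ 65.3 h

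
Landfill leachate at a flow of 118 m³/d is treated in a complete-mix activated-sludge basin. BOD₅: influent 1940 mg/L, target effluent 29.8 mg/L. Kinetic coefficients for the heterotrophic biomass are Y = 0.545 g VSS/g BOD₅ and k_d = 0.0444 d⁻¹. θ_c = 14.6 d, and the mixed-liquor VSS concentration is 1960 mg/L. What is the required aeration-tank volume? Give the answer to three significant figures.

Steady-state biomass mass balance: V·X·(1 + k_d·θ_c) = Y·Q·(S₀ − S)·θ_c, so V = 0.545 × 118 × (1940 − 29.8) × 14.6 / [1960 × (1 + 0.0444 × 14.6)] = 1.79×10^6 / 3231 = 555.2 m³.

V ≈ 555 m³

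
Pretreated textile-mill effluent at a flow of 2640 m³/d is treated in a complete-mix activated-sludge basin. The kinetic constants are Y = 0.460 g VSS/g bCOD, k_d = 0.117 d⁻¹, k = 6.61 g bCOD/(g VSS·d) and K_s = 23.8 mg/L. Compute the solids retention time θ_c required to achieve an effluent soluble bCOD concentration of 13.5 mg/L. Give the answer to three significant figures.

At the target effluent, Y k S/(K_s+S) = 0.460×6.61×13.5/37.30 = 1.100 d⁻¹.
1/θ_c = 1.100 − 0.117 = 0.9835 d⁻¹, so θ_c = 1.017 d.

θ_c ≈ 1.02 d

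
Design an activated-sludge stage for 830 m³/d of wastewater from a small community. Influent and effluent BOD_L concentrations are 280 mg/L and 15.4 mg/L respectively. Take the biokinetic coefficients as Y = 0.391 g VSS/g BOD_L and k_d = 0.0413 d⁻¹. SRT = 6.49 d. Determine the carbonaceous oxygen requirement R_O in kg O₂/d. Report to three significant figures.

Observed yield with endogenous decay: Y_obs = Y / (1 + k_d·θ_c) = 0.391 / (1 + 0.0413 × 6.49) = 0.391 / 1.268 = 0.3084 g VSS/g BOD_L.
Mass of BOD_L removed per day: Q(S₀ − S) = 830 × 264.6 g/m³ = 219.6 kg/d.
Net sludge production P_X = 0.3084 × 219.6 = 67.72 kg VSS/d.
R_O = Q·ΔS − 1.42 P_X = 219.6 − 96.16 = 123.5 kg O₂/d.

R_O ≈ 123 kg O₂/d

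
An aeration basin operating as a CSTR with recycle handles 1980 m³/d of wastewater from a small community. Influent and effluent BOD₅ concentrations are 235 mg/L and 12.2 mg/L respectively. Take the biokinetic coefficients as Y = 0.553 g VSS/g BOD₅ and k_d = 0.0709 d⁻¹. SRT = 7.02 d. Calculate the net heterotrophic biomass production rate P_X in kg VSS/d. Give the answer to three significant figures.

P_X ≈ 163 kg VSS/d

Observed yield with endogenous decay: Y_obs = Y / (1 + k_d·θ_c) = 0.553 / (1 + 0.0709 × 7.02) = 0.553 / 1.498 = 0.3692 g VSS/g BOD₅.
Q·(S₀ − S) = 1980 × (235 − 12.2) × 10⁻³ = 441.1 kg/d removed.
Biomass produced: P_X = Y_obs·Q·ΔS = 0.3692 × 441.1 ≈ 162.9 kg VSS/d.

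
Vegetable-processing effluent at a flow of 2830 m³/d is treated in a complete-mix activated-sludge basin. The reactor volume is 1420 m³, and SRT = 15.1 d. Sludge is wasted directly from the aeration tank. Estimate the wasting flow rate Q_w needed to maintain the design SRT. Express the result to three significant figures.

For wasting at MLVSS concentration, Q_w = V/θ_c = 1420/15.1 = 94.04 m³/d.

Q_w ≈ 94.0 m³/d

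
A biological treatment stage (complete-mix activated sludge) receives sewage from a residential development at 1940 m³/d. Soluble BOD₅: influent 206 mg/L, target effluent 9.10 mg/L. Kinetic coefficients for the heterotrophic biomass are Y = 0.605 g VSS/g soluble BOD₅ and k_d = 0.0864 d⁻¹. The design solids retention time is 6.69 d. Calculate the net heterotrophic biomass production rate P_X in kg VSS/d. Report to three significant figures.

P_X ≈ 146 kg VSS/d

Correct the yield for decay: Y_obs = Y/(1 + k_d θ_c) = 0.605 / (1 + 0.0864 × 6.69) = 0.605 / 1.578 = 0.3834.
ΔS = 206 − 9.10 = 196.9 mg/L, so the substrate removal rate is 1940 × 196.9/1000 = 382.0 kg soluble BOD₅/d.
Biomass produced: P_X = Y_obs·Q·ΔS = 0.3834 × 382.0 ≈ 146.5 kg VSS/d.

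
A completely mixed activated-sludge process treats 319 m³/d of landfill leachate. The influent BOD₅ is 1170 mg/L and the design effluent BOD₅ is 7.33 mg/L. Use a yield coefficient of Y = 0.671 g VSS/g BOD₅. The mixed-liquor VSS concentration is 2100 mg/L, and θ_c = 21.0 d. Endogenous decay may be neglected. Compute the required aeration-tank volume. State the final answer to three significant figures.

Biomass mass balance (decay neglected): V·X = Y·Q·(S₀ − S)·θ_c, so V = 0.671 × 319 × (1170 − 7.33) × 21.0 / 2100 = 2489 m³.

V ≈ 2490 m³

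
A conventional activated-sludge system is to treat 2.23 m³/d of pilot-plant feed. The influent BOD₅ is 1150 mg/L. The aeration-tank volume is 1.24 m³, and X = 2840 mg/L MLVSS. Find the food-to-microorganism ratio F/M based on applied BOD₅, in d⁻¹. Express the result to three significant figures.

F/M = Q·S₀ / (V·X) = 2.23 × 1150 / (1.240 × 2840) = 0.7282 g BOD₅·(g VSS·d)⁻¹.

F/M ≈ 0.728 d⁻¹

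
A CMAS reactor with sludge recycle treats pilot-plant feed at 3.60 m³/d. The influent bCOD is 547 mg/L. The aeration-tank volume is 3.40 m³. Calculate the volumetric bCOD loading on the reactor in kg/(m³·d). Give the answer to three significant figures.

L_v ≈ 0.579 kg bCOD/(m³·d)

Applied bCOD load per unit volume = Q·S₀/V = (3.60 × 547/1000)/3.400 = 0.5792 kg bCOD·m⁻³·d⁻¹.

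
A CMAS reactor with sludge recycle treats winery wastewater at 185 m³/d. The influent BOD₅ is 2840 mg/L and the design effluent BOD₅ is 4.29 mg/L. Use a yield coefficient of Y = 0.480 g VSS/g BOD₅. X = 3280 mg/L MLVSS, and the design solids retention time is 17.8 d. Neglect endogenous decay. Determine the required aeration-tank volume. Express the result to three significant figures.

V·X = Y·Q·ΔS·θ_c gives V = 0.480 × 185 × (2840 − 4.29) × 17.8 / 3280 = 1367 m³.

V ≈ 1370 m³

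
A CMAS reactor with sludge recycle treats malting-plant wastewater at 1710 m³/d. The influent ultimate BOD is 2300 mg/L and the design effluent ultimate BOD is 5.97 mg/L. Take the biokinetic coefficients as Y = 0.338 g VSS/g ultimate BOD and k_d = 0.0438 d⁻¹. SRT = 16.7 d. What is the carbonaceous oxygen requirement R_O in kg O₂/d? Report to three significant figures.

R_O ≈ 2840 kg O₂/d

Y_obs = Y / (1 + k_d θ_c) = 0.338 / (1 + 0.0438 × 16.7) = 0.338 / 1.731 = 0.1952.
Q·(S₀ − S) = 1710 × (2300 − 5.97) × 10⁻³ = 3923 kg/d removed.
Net sludge production P_X = 0.1952 × 3923 = 765.8 kg VSS/d.
R_O = Q·ΔS − 1.42 P_X = 3923 − 1087 = 2835 kg O₂/d.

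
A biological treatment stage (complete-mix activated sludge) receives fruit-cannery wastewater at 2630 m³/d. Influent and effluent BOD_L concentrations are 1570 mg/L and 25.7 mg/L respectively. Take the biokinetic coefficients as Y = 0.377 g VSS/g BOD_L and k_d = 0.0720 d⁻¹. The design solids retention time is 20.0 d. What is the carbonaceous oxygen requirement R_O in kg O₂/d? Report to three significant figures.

Observed yield with endogenous decay: Y_obs = Y / (1 + k_d·θ_c) = 0.377 / (1 + 0.0720 × 20.0) = 0.377 / 2.440 = 0.1545 g VSS/g BOD_L.
Substrate removed = Q·(S₀ − S) = 2630 m³/d × (1570 − 25.7) g/m³ = 4.06×10^6 g/d = 4062 kg/d.
Biomass synthesised: P_X = Y_obs × 4062 = 627.5 kg VSS/d.
Carbonaceous O₂ demand = substrate oxidised − cell-mass equivalent = 4062 − 1.42 × 627.5 = 3170 kg O₂/d.

R_O ≈ 3170 kg O₂/d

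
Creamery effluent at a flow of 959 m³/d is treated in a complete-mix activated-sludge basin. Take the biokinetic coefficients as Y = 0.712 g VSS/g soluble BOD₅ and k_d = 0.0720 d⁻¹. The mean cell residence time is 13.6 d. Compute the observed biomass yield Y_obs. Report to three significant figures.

Y_obs ≈ 0.360 g VSS/g soluble BOD₅

Correct the yield for decay: Y_obs = Y/(1 + k_d θ_c) = 0.712 / (1 + 0.0720 × 13.6) = 0.712 / 1.979 = 0.3597.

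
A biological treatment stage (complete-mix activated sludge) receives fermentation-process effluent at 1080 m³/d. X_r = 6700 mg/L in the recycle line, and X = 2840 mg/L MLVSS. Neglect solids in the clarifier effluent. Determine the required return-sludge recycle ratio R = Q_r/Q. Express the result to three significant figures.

R = Q_r/Q = X/(X_r − X) = 2840 / (6700 − 2840) = 0.7358.

R ≈ 0.736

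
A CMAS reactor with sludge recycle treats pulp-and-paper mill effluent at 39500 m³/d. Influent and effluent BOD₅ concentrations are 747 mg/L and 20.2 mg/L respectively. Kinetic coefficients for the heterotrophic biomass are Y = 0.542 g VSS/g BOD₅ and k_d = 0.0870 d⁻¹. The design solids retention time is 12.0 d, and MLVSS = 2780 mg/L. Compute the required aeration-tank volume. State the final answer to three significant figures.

V ≈ 32900 m³

Rearranging the biomass balance for a CMAS with decay, V = Y·Q·ΔS·θ_c / [X·(1+k_d θ_c)] = 0.542 × 39500 × (747 − 20.2) × 12.0 / [2780 × (1 + 0.0870 × 12.0)] = 1.87×10^8 / 5682 = 32860 m³.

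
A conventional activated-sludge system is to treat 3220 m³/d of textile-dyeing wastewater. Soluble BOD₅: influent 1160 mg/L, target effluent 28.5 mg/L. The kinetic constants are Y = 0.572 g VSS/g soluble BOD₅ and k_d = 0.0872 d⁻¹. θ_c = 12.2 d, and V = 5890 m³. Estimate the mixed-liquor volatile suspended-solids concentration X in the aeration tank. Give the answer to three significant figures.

Solving the biomass balance for X: X = Y Q (S₀−S) θ_c / [V (1+k_d θ_c)] = 0.572 × 3220 × (1160 − 28.5) × 12.2 / [5890 × (1 + 0.0872 × 12.2)] = 2092 mg/L.

X ≈ 2090 mg/L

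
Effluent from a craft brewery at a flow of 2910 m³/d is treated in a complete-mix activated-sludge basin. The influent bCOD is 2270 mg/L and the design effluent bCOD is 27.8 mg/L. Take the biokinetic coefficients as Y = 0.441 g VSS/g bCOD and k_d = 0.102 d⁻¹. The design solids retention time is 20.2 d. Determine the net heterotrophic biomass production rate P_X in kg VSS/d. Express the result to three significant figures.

Y_obs = Y / (1 + k_d θ_c) = 0.441 / (1 + 0.102 × 20.2) = 0.441 / 3.060 = 0.1441.
Substrate removed = Q·(S₀ − S) = 2910 m³/d × (2270 − 27.8) g/m³ = 6.52×10^6 g/d = 6525 kg/d.
Biomass produced: P_X = Y_obs·Q·ΔS = 0.1441 × 6525 ≈ 940.2 kg VSS/d.

P_X ≈ 940 kg VSS/d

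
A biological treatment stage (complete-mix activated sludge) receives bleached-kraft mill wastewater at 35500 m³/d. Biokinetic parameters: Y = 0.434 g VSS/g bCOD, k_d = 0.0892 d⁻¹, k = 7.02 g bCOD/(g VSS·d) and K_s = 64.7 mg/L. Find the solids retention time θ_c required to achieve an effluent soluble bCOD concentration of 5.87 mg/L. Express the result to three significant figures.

θ_c ≈ 6.09 d

At the target effluent, Y k S/(K_s+S) = 0.434×7.02×5.87/70.57 = 0.2534 d⁻¹.
Then 1/θ_c = μ − k_d = 0.2534 − 0.0892 = 0.1642 d⁻¹, giving θ_c = 6.089 d.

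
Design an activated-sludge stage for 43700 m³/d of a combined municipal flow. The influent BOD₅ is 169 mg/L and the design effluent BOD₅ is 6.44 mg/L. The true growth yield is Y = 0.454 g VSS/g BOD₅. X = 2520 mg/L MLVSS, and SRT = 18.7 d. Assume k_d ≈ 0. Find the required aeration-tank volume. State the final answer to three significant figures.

With k_d = 0 the design equation reduces to V = Y Q (S₀−S) θ_c / X = 0.454 × 43700 × (169 − 6.44) × 18.7 / 2520 = 23933 m³.

V ≈ 23900 m³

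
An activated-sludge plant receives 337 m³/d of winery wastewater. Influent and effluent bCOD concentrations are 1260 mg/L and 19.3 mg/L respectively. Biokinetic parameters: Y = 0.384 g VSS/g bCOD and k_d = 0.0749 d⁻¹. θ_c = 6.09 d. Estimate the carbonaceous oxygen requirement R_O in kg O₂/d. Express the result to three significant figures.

Y_obs = Y / (1 + k_d θ_c) = 0.384 / (1 + 0.0749 × 6.09) = 0.384 / 1.456 = 0.2637.
Q·(S₀ − S) = 337 × (1260 − 19.3) × 10⁻³ = 418.1 kg/d removed.
Biomass synthesised: P_X = Y_obs × 418.1 = 110.3 kg VSS/d.
R_O = Q·ΔS − 1.42 P_X = 418.1 − 156.6 = 261.5 kg O₂/d.

R_O ≈ 262 kg O₂/d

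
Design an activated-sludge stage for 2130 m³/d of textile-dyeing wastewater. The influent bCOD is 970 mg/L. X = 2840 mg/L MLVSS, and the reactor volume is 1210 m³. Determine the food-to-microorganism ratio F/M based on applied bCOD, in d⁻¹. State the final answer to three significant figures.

F/M = Q·S₀ / (V·X) = 2130 × 970 / (1210 × 2840) = 0.6012 g bCOD·(g VSS·d)⁻¹.

F/M ≈ 0.601 d⁻¹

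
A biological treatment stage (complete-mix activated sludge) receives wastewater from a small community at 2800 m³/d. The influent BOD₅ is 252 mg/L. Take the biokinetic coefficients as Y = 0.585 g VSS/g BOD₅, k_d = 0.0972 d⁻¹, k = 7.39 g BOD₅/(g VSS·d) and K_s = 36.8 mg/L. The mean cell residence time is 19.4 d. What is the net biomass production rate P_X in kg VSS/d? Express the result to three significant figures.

P_X ≈ 142 kg VSS/d

For a completely mixed reactor with recycle the Lawrence–McCarty relation gives S = K_s·(1 + k_d·θ_c) / [θ_c·(Y·k − k_d) − 1] = 36.8 × (1 + 0.0972 × 19.4) / [19.4 × (0.585 × 7.39 − 0.0972) − 1] = 106.2 / 80.98 = 1.311 mg/L.
Observed yield with endogenous decay: Y_obs = Y / (1 + k_d·θ_c) = 0.585 / (1 + 0.0972 × 19.4) = 0.585 / 2.886 = 0.2027 g VSS/g BOD₅.
Q·(S₀ − S) = 2800 × (252 − 1.31) × 10⁻³ = 701.9 kg/d removed.
Net biomass production P_X = Y_obs × Q·(S₀ − S) = 0.2027 × 701.9 = 142.3 kg VSS/d.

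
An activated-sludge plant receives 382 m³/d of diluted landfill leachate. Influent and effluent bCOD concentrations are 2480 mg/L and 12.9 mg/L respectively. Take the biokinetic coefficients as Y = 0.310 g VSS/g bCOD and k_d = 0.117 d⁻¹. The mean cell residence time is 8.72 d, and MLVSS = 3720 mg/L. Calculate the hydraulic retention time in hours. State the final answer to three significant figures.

τ ≈ 21.3 h

Rearranging the biomass balance for a CMAS with decay, V = Y·Q·ΔS·θ_c / [X·(1+k_d θ_c)] = 0.310 × 382 × (2480 − 12.9) × 8.72 / [3720 × (1 + 0.117 × 8.72)] = 2.55×10^6 / 7515 = 339.0 m³.
HRT = V/Q = 339.0 m³ / 382 m³·d⁻¹ = 0.8874 d × 24 = 21.30 h.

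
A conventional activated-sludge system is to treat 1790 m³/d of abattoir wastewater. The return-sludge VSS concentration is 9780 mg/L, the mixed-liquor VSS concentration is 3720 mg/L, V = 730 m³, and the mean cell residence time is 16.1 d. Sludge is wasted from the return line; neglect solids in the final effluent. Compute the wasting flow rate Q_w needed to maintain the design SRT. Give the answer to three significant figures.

Q_w = (V·X)/(θ_c X_r) = 730.0 × 3720 / (16.1 × 9780) = 17.25 m³/d.

Q_w ≈ 17.2 m³/d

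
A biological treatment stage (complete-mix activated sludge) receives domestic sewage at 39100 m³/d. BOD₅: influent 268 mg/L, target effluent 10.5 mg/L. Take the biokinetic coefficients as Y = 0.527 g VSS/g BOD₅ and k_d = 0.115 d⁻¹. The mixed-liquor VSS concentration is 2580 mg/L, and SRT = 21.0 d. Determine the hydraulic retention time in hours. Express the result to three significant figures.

τ ≈ 7.76 h

Rearranging the biomass balance for a CMAS with decay, V = Y·Q·ΔS·θ_c / [X·(1+k_d θ_c)] = 0.527 × 39100 × (268 − 10.5) × 21.0 / [2580 × (1 + 0.115 × 21.0)] = 1.11×10^8 / 8811 = 12647 m³.
HRT = V/Q = 12647 m³ / 39100 m³·d⁻¹ = 0.3234 d × 24 = 7.763 h.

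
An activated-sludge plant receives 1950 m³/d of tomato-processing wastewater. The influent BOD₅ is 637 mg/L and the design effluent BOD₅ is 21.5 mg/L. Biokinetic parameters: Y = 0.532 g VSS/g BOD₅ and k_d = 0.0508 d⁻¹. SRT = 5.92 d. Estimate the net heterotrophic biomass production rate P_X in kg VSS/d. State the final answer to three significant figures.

The observed yield is Y_obs = Y/(1 + k_d·θ_c) = 0.532 / (1 + 0.0508 × 5.92) = 0.532 / 1.301 = 0.4090 g VSS per g BOD₅ removed.
Mass of BOD₅ removed per day: Q(S₀ − S) = 1950 × 615.5 g/m³ = 1200 kg/d.
Biomass produced: P_X = Y_obs·Q·ΔS = 0.4090 × 1200 ≈ 490.9 kg VSS/d.

P_X ≈ 491 kg VSS/d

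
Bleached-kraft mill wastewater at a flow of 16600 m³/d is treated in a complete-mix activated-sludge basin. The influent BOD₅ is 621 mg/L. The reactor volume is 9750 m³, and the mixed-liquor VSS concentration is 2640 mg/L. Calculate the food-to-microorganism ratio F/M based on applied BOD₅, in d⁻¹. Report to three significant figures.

F/M = applied load / biomass = Q·S₀/(V·X) = 16600 × 621 / (9750 × 2640) = 0.4005 d⁻¹.

F/M ≈ 0.400 d⁻¹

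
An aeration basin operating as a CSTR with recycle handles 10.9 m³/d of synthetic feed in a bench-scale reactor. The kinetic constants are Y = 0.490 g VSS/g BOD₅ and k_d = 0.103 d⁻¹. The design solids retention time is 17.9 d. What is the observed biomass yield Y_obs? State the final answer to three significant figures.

Observed yield with endogenous decay: Y_obs = Y / (1 + k_d·θ_c) = 0.490 / (1 + 0.103 × 17.9) = 0.490 / 2.844 = 0.1723 g VSS/g BOD₅.

Y_obs ≈ 0.172 g VSS/g BOD₅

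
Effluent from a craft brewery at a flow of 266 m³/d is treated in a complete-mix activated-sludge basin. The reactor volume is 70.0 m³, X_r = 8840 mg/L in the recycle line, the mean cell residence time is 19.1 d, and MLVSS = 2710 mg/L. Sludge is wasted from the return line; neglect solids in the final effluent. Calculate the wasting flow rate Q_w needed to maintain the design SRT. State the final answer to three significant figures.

Q_w ≈ 1.12 m³/d

Q_w = (V·X)/(θ_c X_r) = 70.00 × 2710 / (19.1 × 8840) = 1.124 m³/d.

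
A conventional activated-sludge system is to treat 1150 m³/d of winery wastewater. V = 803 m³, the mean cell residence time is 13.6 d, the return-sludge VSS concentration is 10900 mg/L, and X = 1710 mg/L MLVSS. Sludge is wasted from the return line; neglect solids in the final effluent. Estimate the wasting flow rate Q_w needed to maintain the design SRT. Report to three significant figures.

Q_w ≈ 9.26 m³/d

θ_c = V·X/(Q_w·X_r) when wasting from the recycle, so Q_w = V·X/(θ_c·X_r) = 803.0 × 1710 / (13.6 × 10900) = 9.263 m³/d.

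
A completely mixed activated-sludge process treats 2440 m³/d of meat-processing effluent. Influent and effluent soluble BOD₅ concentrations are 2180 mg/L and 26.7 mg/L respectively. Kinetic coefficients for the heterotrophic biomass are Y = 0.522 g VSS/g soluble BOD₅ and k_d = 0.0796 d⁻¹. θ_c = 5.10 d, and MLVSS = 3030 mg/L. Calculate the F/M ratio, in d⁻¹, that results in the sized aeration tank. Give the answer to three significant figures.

From the SRT design equation V = Y Q (S₀−S) θ_c / [X (1 + k_d θ_c)] = 0.522 × 2440 × (2180 − 26.7) × 5.10 / [3030 × (1 + 0.0796 × 5.10)] = 1.4×10^7 / 4260 = 3283 m³.
F/M = applied load / biomass = Q·S₀/(V·X) = 2440 × 2180 / (3283 × 3030) = 0.5347 d⁻¹.

F/M ≈ 0.535 d⁻¹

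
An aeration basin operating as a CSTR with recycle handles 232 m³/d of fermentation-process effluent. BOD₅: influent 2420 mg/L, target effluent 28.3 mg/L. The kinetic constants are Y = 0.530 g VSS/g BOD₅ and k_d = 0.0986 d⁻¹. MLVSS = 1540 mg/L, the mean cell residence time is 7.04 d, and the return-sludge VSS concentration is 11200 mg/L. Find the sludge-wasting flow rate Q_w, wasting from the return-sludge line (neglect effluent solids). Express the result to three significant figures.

Steady-state biomass mass balance: V·X·(1 + k_d·θ_c) = Y·Q·(S₀ − S)·θ_c, so V = 0.530 × 232 × (2420 − 28.3) × 7.04 / [1540 × (1 + 0.0986 × 7.04)] = 2.07×10^6 / 2609 = 793.5 m³.
θ_c = V·X/(Q_w·X_r) when wasting from the recycle, so Q_w = V·X/(θ_c·X_r) = 793.5 × 1540 / (7.04 × 11200) = 15.50 m³/d.

Q_w ≈ 15.5 m³/d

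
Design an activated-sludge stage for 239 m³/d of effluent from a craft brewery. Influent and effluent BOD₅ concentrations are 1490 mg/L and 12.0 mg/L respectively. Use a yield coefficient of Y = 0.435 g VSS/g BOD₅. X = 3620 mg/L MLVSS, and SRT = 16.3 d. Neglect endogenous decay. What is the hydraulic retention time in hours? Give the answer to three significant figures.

τ ≈ 69.5 h

Biomass mass balance (decay neglected): V·X = Y·Q·(S₀ − S)·θ_c, so V = 0.435 × 239 × (1490 − 12.0) × 16.3 / 3620 = 691.9 m³.
HRT = V/Q = 691.9 m³ / 239 m³·d⁻¹ = 2.895 d × 24 = 69.48 h.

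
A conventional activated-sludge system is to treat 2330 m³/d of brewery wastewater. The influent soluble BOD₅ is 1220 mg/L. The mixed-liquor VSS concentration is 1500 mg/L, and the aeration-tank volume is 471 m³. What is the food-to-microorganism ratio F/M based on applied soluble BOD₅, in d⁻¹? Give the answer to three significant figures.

F/M ≈ 4.02 d⁻¹

Food-to-microorganism ratio F/M = Q S₀ / (V X) = 2330 × 1220 / (471.0 × 1500) = 4.023 d⁻¹.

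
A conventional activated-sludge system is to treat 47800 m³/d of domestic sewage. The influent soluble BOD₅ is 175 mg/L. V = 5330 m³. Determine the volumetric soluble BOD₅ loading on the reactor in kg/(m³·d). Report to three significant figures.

Applied soluble BOD₅ load per unit volume = Q·S₀/V = (47800 × 175/1000)/5330 = 1.569 kg soluble BOD₅·m⁻³·d⁻¹.

L_v ≈ 1.57 kg soluble BOD₅/(m³·d)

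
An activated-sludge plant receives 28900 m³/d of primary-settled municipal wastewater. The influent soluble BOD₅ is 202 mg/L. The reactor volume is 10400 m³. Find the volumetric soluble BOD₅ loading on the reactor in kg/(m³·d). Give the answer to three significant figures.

L_v ≈ 0.561 kg soluble BOD₅/(m³·d)

Volumetric loading L_v = Q·S₀ / V = 28900 × 202 g/m³ / 10400 m³ = 561.3 g/(m³·d) = 0.5613 kg soluble BOD₅/(m³·d).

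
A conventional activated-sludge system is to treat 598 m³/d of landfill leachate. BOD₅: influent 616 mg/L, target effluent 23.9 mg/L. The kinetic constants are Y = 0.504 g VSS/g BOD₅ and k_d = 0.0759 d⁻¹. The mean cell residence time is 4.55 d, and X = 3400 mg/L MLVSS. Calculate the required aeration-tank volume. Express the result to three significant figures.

From the SRT design equation V = Y Q (S₀−S) θ_c / [X (1 + k_d θ_c)] = 0.504 × 598 × (616 − 23.9) × 4.55 / [3400 × (1 + 0.0759 × 4.55)] = 8.12×10^5 / 4574 = 177.5 m³.

V ≈ 178 m³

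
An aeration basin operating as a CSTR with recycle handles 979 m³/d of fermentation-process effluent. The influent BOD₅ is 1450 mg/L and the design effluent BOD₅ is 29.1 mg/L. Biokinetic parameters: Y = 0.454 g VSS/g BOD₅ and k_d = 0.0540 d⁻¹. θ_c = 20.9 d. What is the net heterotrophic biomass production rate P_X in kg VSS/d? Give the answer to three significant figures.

P_X ≈ 297 kg VSS/d

Observed yield with endogenous decay: Y_obs = Y / (1 + k_d·θ_c) = 0.454 / (1 + 0.0540 × 20.9) = 0.454 / 2.129 = 0.2133 g VSS/g BOD₅.
ΔS = 1450 − 29.1 = 1421 mg/L, so the substrate removal rate is 979 × 1421/1000 = 1391 kg BOD₅/d.
P_X = Y_obs · Q(S₀ − S) = 0.2133 × 1391 = 296.7 kg VSS/d.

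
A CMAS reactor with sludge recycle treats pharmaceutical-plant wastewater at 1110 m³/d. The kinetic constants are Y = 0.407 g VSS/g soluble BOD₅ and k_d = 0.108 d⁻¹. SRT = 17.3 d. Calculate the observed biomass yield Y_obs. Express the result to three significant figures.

Y_obs = Y / (1 + k_d θ_c) = 0.407 / (1 + 0.108 × 17.3) = 0.407 / 2.868 = 0.1419.

Y_obs ≈ 0.142 g VSS/g soluble BOD₅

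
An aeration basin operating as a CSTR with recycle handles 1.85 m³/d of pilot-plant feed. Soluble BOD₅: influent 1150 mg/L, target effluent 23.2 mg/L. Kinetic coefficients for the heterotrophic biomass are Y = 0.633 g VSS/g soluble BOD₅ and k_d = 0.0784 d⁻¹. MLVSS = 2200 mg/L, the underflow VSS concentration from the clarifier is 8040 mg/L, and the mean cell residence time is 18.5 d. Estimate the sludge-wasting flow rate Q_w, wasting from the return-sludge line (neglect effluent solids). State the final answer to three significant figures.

From the SRT design equation V = Y Q (S₀−S) θ_c / [X (1 + k_d θ_c)] = 0.633 × 1.85 × (1150 − 23.2) × 18.5 / [2200 × (1 + 0.0784 × 18.5)] = 2.44×10^4 / 5391 = 4.528 m³.
θ_c = V·X/(Q_w·X_r) when wasting from the recycle, so Q_w = V·X/(θ_c·X_r) = 4.528 × 2200 / (18.5 × 8040) = 0.06698 m³/d.

Q_w ≈ 0.0670 m³/d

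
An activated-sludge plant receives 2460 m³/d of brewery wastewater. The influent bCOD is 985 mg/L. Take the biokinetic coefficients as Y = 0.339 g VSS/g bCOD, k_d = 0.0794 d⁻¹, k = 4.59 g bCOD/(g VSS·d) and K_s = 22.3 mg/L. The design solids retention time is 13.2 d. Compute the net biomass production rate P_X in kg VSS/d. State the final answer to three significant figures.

P_X ≈ 400 kg VSS/d

Effluent substrate depends only on kinetics and SRT: S = K_s(1 + k_d θ_c) / [θ_c(Yk − k_d) − 1] = 22.3 × (1 + 0.0794 × 13.2) / [13.2 × (0.339 × 4.59 − 0.0794) − 1] = 45.67 / 18.49 = 2.470 mg/L.
The observed yield is Y_obs = Y/(1 + k_d·θ_c) = 0.339 / (1 + 0.0794 × 13.2) = 0.339 / 2.048 = 0.1655 g VSS per g bCOD removed.
ΔS = 985 − 2.47 = 982.5 mg/L, so the substrate removal rate is 2460 × 982.5/1000 = 2417 kg bCOD/d.
P_X = Y_obs · Q(S₀ − S) = 0.1655 × 2417 = 400.1 kg VSS/d.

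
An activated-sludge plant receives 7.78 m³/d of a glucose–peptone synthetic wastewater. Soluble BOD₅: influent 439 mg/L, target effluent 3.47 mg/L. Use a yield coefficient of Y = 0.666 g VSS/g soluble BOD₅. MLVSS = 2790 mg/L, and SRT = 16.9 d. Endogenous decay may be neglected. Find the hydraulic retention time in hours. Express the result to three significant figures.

V·X = Y·Q·ΔS·θ_c gives V = 0.666 × 7.78 × (439 − 3.47) × 16.9 / 2790 = 13.67 m³.
Hydraulic retention time τ = V/Q = 13.67 / 7.78 = 1.757 d = 42.17 h.

τ ≈ 42.2 h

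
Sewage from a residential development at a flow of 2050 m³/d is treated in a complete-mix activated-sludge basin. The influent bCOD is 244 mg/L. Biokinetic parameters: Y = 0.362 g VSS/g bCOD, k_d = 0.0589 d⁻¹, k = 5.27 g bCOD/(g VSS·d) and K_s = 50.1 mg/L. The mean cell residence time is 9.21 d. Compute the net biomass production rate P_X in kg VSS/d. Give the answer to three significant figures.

Effluent substrate depends only on kinetics and SRT: S = K_s(1 + k_d θ_c) / [θ_c(Yk − k_d) − 1] = 50.1 × (1 + 0.0589 × 9.21) / [9.21 × (0.362 × 5.27 − 0.0589) − 1] = 77.28 / 16.03 = 4.821 mg/L.
The observed yield is Y_obs = Y/(1 + k_d·θ_c) = 0.362 / (1 + 0.0589 × 9.21) = 0.362 / 1.542 = 0.2347 g VSS per g bCOD removed.
Q·(S₀ − S) = 2050 × (244 − 4.82) × 10⁻³ = 490.3 kg/d removed.
P_X = Y_obs · Q(S₀ − S) = 0.2347 × 490.3 = 115.1 kg VSS/d.

P_X ≈ 115 kg VSS/d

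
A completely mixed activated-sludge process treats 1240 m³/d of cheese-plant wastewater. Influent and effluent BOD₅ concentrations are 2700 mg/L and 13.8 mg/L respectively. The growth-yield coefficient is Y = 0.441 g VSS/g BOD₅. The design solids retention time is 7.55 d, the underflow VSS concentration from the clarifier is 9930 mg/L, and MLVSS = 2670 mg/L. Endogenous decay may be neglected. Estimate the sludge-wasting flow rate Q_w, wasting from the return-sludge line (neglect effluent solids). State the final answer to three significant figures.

Q_w ≈ 148 m³/d

V·X = Y·Q·ΔS·θ_c gives V = 0.441 × 1240 × (2700 − 13.8) × 7.55 / 2670 = 4154 m³.
θ_c = V·X/(Q_w·X_r) when wasting from the recycle, so Q_w = V·X/(θ_c·X_r) = 4154 × 2670 / (7.55 × 9930) = 147.9 m³/d.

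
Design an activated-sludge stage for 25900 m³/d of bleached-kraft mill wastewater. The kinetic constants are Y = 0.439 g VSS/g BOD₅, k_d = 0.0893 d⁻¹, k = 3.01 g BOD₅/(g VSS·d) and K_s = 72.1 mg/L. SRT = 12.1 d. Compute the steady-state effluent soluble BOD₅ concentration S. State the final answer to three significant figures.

Effluent substrate depends only on kinetics and SRT: S = K_s(1 + k_d θ_c) / [θ_c(Yk − k_d) − 1] = 72.1 × (1 + 0.0893 × 12.1) / [12.1 × (0.439 × 3.01 − 0.0893) − 1] = 150.0 / 13.91 = 10.79 mg/L.

S ≈ 10.8 mg/L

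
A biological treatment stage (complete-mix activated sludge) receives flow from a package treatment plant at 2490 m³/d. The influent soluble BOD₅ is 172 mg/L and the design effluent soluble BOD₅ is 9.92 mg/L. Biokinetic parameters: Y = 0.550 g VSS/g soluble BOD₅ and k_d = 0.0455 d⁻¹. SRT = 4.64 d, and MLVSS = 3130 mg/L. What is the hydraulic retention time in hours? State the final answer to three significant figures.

τ ≈ 2.62 h

From the SRT design equation V = Y Q (S₀−S) θ_c / [X (1 + k_d θ_c)] = 0.550 × 2490 × (172 − 9.92) × 4.64 / [3130 × (1 + 0.0455 × 4.64)] = 1.03×10^6 / 3791 = 271.7 m³.
τ = V/Q = 271.7/2490 = 0.1091 d, or 2.619 h.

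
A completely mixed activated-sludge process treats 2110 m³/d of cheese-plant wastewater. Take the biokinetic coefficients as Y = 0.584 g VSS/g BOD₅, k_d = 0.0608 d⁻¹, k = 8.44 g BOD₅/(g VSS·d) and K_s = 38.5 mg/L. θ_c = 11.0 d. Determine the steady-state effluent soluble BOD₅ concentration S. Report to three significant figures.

Effluent substrate depends only on kinetics and SRT: S = K_s(1 + k_d θ_c) / [θ_c(Yk − k_d) − 1] = 38.5 × (1 + 0.0608 × 11.0) / [11.0 × (0.584 × 8.44 − 0.0608) − 1] = 64.25 / 52.55 = 1.223 mg/L.

S ≈ 1.22 mg/L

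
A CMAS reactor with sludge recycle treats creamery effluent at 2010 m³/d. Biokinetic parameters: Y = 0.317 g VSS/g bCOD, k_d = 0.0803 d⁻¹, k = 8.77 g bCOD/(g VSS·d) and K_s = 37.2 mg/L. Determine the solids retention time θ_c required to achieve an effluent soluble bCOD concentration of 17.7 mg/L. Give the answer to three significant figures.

Specific growth rate at S = 17.7 mg/L: μ = YkS/(K_s+S) = 0.317·8.77·17.7/(37.2+17.7) = 0.8963 d⁻¹.
θ_c = 1/(μ − k_d) = 1/(0.8963 − 0.0803) = 1/0.8160 = 1.225 d.

θ_c ≈ 1.23 d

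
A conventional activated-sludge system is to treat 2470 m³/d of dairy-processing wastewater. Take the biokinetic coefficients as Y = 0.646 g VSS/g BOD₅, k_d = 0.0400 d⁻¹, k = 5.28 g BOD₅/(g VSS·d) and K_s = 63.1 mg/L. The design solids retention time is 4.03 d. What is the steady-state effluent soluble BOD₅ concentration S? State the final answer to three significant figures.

Effluent substrate depends only on kinetics and SRT: S = K_s(1 + k_d θ_c) / [θ_c(Yk − k_d) − 1] = 63.1 × (1 + 0.0400 × 4.03) / [4.03 × (0.646 × 5.28 − 0.0400) − 1] = 73.27 / 12.58 = 5.822 mg/L.

S ≈ 5.82 mg/L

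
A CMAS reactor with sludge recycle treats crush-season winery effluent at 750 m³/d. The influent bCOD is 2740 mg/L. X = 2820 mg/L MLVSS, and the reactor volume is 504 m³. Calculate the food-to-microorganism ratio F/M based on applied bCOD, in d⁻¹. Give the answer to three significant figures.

F/M ≈ 1.45 d⁻¹

Food-to-microorganism ratio F/M = Q S₀ / (V X) = 750 × 2740 / (504.0 × 2820) = 1.446 d⁻¹.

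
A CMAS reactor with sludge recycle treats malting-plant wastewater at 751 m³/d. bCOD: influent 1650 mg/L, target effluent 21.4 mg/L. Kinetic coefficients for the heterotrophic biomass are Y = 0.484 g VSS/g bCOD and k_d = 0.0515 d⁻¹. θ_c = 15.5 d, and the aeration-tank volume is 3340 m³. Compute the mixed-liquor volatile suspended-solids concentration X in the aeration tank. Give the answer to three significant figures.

X ≈ 1530 mg/L

From V·X·(1 + k_d·θ_c) = Y·Q·(S₀ − S)·θ_c: X = 0.484 × 751 × (1650 − 21.4) × 15.5 / [3340 × (1 + 0.0515 × 15.5)] = 1528 mg/L.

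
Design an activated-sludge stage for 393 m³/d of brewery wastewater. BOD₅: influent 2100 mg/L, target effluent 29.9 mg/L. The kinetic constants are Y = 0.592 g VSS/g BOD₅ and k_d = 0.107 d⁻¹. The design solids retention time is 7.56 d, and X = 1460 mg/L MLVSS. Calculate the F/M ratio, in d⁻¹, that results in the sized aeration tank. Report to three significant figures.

Steady-state biomass mass balance: V·X·(1 + k_d·θ_c) = Y·Q·(S₀ − S)·θ_c, so V = 0.592 × 393 × (2100 − 29.9) × 7.56 / [1460 × (1 + 0.107 × 7.56)] = 3.64×10^6 / 2641 = 1379 m³.
F/M = Q·S₀ / (V·X) = 393 × 2100 / (1379 × 1460) = 0.4100 g BOD₅·(g VSS·d)⁻¹.

F/M ≈ 0.410 d⁻¹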